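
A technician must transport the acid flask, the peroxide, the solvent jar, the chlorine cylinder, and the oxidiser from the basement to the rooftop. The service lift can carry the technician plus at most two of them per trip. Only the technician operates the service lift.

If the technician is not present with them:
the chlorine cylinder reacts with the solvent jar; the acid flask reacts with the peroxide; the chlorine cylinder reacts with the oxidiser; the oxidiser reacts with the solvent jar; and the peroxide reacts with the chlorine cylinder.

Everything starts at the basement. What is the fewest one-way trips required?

Whatever the first load, the items left behind include a forbidden pair without the technician. No opening move is safe, so no plan exists.

impossible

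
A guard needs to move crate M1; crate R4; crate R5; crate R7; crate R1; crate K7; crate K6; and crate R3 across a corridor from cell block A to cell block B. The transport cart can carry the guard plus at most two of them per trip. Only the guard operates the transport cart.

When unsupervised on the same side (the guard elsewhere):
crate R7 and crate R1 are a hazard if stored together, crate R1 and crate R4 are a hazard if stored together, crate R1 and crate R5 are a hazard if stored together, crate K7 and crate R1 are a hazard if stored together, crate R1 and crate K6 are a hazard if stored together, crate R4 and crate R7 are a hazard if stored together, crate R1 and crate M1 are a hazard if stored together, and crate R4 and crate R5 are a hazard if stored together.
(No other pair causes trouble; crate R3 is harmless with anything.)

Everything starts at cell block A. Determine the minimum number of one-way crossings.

Counting alone: the guard can take at most 2 across per trip to cell block B, so moving all 8 needs at least 4 loaded trips out, with a return between consecutive ones — at least 7 crossings.
The safety rule pushes this higher. Following every safe sequence of crossings, the most of the 8 that can be at cell block B as the transport cart arrives there on crossings 7, 9, 11 is 5, 6, 7 respectively — never all 8.
So no plan with fewer than 13 crossings exists, and this one achieves 13:
1. Guard goes to cell block B with crate R1 and crate R4.
2. Guard goes back to cell block A with crate R4.
3. Guard goes to cell block B with crate M1 and crate R4.
4. Guard goes back to cell block A with crate R1.
5. Guard goes to cell block B with crate K7 and crate R1.
6. Guard goes back to cell block A with crate R1.
7. Guard goes to cell block B with crate K6 and crate R1.
8. Guard goes back to cell block A with crate R1.
9. Guard goes to cell block B with crate R5 and crate R7.
10. Guard goes back to cell block A with crate R4.
11. Guard goes to cell block B with crate R3 and crate R4.
12. Guard goes back to cell block A with crate R4.
13. Guard goes to cell block B with crate R1 and crate R4.

13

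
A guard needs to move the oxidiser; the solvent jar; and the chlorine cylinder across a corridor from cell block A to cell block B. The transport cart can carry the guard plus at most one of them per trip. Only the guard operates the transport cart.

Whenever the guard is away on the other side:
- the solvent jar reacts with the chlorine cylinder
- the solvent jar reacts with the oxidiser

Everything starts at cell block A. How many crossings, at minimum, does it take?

7

Counting alone: the guard can take at most 1 across per trip to cell block B, so moving all 3 needs at least 3 loaded trips out, with a return between consecutive ones — at least 5 crossings.
The safety rule pushes this higher. Following every safe sequence of crossings, the most of the 3 that can be at cell block B as the transport cart arrives there on crossing 5 is 2 — never all 3.
So no plan with fewer than 7 crossings exists, and this one achieves 7:
1. Guard goes to cell block B with the solvent jar.
2. Guard goes back to cell block A alone.
3. Guard goes to cell block B with the oxidiser.
4. Guard goes back to cell block A with the solvent jar.
5. Guard goes to cell block B with the chlorine cylinder.
6. Guard goes back to cell block A alone.
7. Guard goes to cell block B with the solvent jar.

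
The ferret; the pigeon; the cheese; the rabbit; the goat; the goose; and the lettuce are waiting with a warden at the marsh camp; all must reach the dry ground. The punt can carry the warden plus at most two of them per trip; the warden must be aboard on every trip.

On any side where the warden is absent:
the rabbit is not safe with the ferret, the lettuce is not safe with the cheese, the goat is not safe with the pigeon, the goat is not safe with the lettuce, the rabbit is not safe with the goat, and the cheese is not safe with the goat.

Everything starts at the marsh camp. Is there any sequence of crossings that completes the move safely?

No

Whatever the first load, the items left behind include a forbidden pair without the warden. No opening move is safe, so no plan exists.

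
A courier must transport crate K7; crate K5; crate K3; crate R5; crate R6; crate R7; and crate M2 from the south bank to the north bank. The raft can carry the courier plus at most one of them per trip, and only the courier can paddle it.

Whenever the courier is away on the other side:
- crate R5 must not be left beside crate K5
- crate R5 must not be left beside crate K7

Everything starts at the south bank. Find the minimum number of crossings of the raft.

Counting alone: the courier can take at most 1 across per trip to the north bank, so moving all 7 needs at least 7 loaded trips out, with a return between consecutive ones — at least 13 crossings.
The safety rule pushes this higher. Following every safe sequence of crossings, the most of the 7 that can be at the north bank as the raft arrives there on crossing 13 is 6 — never all 7.
So no plan with fewer than 15 crossings exists, and this one achieves 15:
1. Courier goes to the north bank with crate R5.
2. Courier goes back to the south bank alone.
3. Courier goes to the north bank with crate K7.
4. Courier goes back to the south bank with crate R5.
5. Courier goes to the north bank with crate K5.
6. Courier goes back to the south bank alone.
7. Courier goes to the north bank with crate K3.
8. Courier goes back to the south bank alone.
9. Courier goes to the north bank with crate R6.
10. Courier goes back to the south bank alone.
11. Courier goes to the north bank with crate R7.
12. Courier goes back to the south bank alone.
13. Courier goes to the north bank with crate M2.
14. Courier goes back to the south bank alone.
15. Courier goes to the north bank with crate R5.

15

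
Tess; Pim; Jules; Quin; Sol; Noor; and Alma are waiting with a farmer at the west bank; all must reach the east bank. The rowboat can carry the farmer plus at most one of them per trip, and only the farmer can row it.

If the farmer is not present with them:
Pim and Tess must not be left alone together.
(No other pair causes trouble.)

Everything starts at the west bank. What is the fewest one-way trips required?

Counting alone: the farmer can take at most 1 across per trip to the east bank, so moving all 7 needs at least 7 loaded trips out, with a return between consecutive ones — at least 13 crossings.
The plan below uses exactly 13 crossings, so it is optimal:
1. Farmer goes to the east bank with Tess.  [the west bank: Alma, Jules, Noor, Pim, Quin, Sol | the east bank: Tess]
2. Farmer goes back to the west bank alone.  [the west bank: Alma, Jules, Noor, Pim, Quin, Sol | the east bank: Tess]
3. Farmer goes to the east bank with Jules.  [the west bank: Alma, Noor, Pim, Quin, Sol | the east bank: Jules, Tess]
4. Farmer goes back to the west bank alone.  [the west bank: Alma, Noor, Pim, Quin, Sol | the east bank: Jules, Tess]
5. Farmer goes to the east bank with Quin.  [the west bank: Alma, Noor, Pim, Sol | the east bank: Jules, Quin, Tess]
6. Farmer goes back to the west bank alone.  [the west bank: Alma, Noor, Pim, Sol | the east bank: Jules, Quin, Tess]
7. Farmer goes to the east bank with Sol.  [the west bank: Alma, Noor, Pim | the east bank: Jules, Quin, Sol, Tess]
8. Farmer goes back to the west bank alone.  [the west bank: Alma, Noor, Pim | the east bank: Jules, Quin, Sol, Tess]
9. Farmer goes to the east bank with Noor.  [the west bank: Alma, Pim | the east bank: Jules, Noor, Quin, Sol, Tess]
10. Farmer goes back to the west bank alone.  [the west bank: Alma, Pim | the east bank: Jules, Noor, Quin, Sol, Tess]
11. Farmer goes to the east bank with Alma.  [the west bank: Pim | the east bank: Alma, Jules, Noor, Quin, Sol, Tess]
12. Farmer goes back to the west bank alone.  [the west bank: Pim | the east bank: Alma, Jules, Noor, Quin, Sol, Tess]
13. Farmer goes to the east bank with Pim.  [the west bank: — | the east bank: Alma, Jules, Noor, Pim, Quin, Sol, Tess]

13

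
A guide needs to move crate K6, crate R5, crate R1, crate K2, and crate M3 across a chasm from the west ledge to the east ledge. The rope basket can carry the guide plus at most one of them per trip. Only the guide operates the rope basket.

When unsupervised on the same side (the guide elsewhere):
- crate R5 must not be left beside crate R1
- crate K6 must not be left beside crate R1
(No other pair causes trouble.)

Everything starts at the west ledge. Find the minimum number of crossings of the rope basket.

Counting alone: the guide can take at most 1 across per trip to the east ledge, so moving all 5 needs at least 5 loaded trips out, with a return between consecutive ones — at least 9 crossings.
The safety rule pushes this higher. Following every safe sequence of crossings, the most of the 5 that can be at the east ledge as the rope basket arrives there on crossing 9 is 4 — never all 5.
So no plan with fewer than 11 crossings exists, and this one achieves 11:
1. Guide goes to the east ledge with crate R1.  [the west ledge: crate K2, crate K6, crate M3, crate R5 | the east ledge: crate R1]
2. Guide goes back to the west ledge alone.  [the west ledge: crate K2, crate K6, crate M3, crate R5 | the east ledge: crate R1]
3. Guide goes to the east ledge with crate K6.  [the west ledge: crate K2, crate M3, crate R5 | the east ledge: crate K6, crate R1]
4. Guide goes back to the west ledge with crate R1.  [the west ledge: crate K2, crate M3, crate R1, crate R5 | the east ledge: crate K6]
5. Guide goes to the east ledge with crate R5.  [the west ledge: crate K2, crate M3, crate R1 | the east ledge: crate K6, crate R5]
6. Guide goes back to the west ledge alone.  [the west ledge: crate K2, crate M3, crate R1 | the east ledge: crate K6, crate R5]
7. Guide goes to the east ledge with crate K2.  [the west ledge: crate M3, crate R1 | the east ledge: crate K2, crate K6, crate R5]
8. Guide goes back to the west ledge alone.  [the west ledge: crate M3, crate R1 | the east ledge: crate K2, crate K6, crate R5]
9. Guide goes to the east ledge with crate M3.  [the west ledge: crate R1 | the east ledge: crate K2, crate K6, crate M3, crate R5]
10. Guide goes back to the west ledge alone.  [the west ledge: crate R1 | the east ledge: crate K2, crate K6, crate M3, crate R5]
11. Guide goes to the east ledge with crate R1.  [the west ledge: — | the east ledge: crate K2, crate K6, crate M3, crate R1, crate R5]

11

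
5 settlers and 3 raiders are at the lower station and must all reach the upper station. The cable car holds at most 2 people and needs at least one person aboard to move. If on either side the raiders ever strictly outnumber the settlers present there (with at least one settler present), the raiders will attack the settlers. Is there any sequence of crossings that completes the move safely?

1. 2 raiders → the upper station.  (the lower station: 5S 1R; the upper station: 0S 2R)
2. 1 raider ← the lower station.  (the lower station: 5S 2R; the upper station: 0S 1R)
3. 2 raiders → the upper station.  (the lower station: 5S 0R; the upper station: 0S 3R)
4. 1 raider ← the lower station.  (the lower station: 5S 1R; the upper station: 0S 2R)
5. 2 settlers → the upper station.  (the lower station: 3S 1R; the upper station: 2S 2R)
6. 1 raider ← the lower station.  (the lower station: 3S 2R; the upper station: 2S 1R)
7. 1 settler and 1 raider → the upper station.  (the lower station: 2S 1R; the upper station: 3S 2R)
8. 1 raider ← the lower station.  (the lower station: 2S 2R; the upper station: 3S 1R)
9. 2 raiders → the upper station.  (the lower station: 2S 0R; the upper station: 3S 3R)
10. 1 raider ← the lower station.  (the lower station: 2S 1R; the upper station: 3S 2R)
11. 1 settler and 1 raider → the upper station.  (the lower station: 1S 0R; the upper station: 4S 3R)
12. 1 raider ← the lower station.  (the lower station: 1S 1R; the upper station: 4S 2R)
13. 1 settler and 1 raider → the upper station.  (the lower station: 0S 0R; the upper station: 5S 3R)

Yes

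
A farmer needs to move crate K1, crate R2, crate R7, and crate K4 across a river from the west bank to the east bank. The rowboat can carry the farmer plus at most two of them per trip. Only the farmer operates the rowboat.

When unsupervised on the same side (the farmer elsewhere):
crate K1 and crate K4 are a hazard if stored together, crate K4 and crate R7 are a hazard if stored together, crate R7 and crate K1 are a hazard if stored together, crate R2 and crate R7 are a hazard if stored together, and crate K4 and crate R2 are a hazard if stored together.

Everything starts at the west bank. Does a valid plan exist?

1. Farmer goes to the east bank with crate K4 and crate R7.  [the west bank: crate K1, crate R2 | the east bank: crate K4, crate R7]
2. Farmer goes back to the west bank with crate R7.  [the west bank: crate K1, crate R2, crate R7 | the east bank: crate K4]
3. Farmer goes to the east bank with crate K1 and crate R2.  [the west bank: crate R7 | the east bank: crate K1, crate K4, crate R2]
4. Farmer goes back to the west bank with crate K4.  [the west bank: crate K4, crate R7 | the east bank: crate K1, crate R2]
5. Farmer goes to the east bank with crate K4 and crate R7.  [the west bank: — | the east bank: crate K1, crate K4, crate R2, crate R7]

Yes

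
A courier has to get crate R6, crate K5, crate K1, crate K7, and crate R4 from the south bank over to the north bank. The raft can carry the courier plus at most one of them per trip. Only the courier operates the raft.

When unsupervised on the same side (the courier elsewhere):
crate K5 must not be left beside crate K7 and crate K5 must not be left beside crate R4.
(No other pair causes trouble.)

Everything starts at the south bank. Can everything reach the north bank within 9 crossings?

No

Counting alone: the courier can take at most 1 across per trip to the north bank, so moving all 5 needs at least 5 loaded trips out, with a return between consecutive ones — at least 9 crossings.
The safety rule pushes this higher. Following every safe sequence of crossings, the most of the 5 that can be at the north bank as the raft arrives there on crossing 9 is 4 — never all 5.
So the move cannot be finished within 9 crossings. (The shortest complete plan takes 11:)
1. Courier goes to the north bank with crate K5.
2. Courier goes back to the south bank alone.
3. Courier goes to the north bank with crate R6.
4. Courier goes back to the south bank alone.
5. Courier goes to the north bank with crate K1.
6. Courier goes back to the south bank alone.
7. Courier goes to the north bank with crate K7.
8. Courier goes back to the south bank with crate K5.
9. Courier goes to the north bank with crate R4.
10. Courier goes back to the south bank alone.
11. Courier goes to the north bank with crate K5.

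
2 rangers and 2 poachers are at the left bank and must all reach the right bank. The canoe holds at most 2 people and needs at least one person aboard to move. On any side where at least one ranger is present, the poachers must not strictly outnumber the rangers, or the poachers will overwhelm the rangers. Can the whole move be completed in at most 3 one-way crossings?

Counting alone: each trip to the right bank takes at most 2 across and each return brings at least 1 back, so after t trips out (and t−1 returns) at most 2t − (t−1) of the 4 are across; that first reaches 4 at t = 3, so at least 5 crossings are needed.
Since 3 < 5, 3 crossings cannot be enough. (The shortest complete plan in fact takes 5:)
1. 2 poachers → the right bank.  (the left bank: 2R 0P; the right bank: 0R 2P)
2. 1 poacher ← the left bank.  (the left bank: 2R 1P; the right bank: 0R 1P)
3. 2 rangers → the right bank.  (the left bank: 0R 1P; the right bank: 2R 1P)
4. 1 poacher ← the left bank.  (the left bank: 0R 2P; the right bank: 2R 0P)
5. 2 poachers → the right bank.  (the left bank: 0R 0P; the right bank: 2R 2P)

No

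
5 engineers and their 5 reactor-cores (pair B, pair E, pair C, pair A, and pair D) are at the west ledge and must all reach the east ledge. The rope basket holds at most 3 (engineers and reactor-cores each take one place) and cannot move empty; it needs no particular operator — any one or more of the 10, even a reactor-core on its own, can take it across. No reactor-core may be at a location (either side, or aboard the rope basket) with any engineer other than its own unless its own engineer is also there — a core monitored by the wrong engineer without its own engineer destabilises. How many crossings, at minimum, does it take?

Counting alone: each trip to the east ledge takes at most 3 across and each return brings at least 1 back, so after t trips out (and t−1 returns) at most 3t − (t−1) of the 10 are across; that first reaches 10 at t = 5, so at least 9 crossings are needed.
The safety rule pushes this higher. Following every safe sequence of crossings, the most of the 10 that can be at the east ledge as the rope basket arrives there on crossing 9 is 9 — never all 10.
So no plan with fewer than 11 crossings exists, and this one achieves 11:
1. engineer B and reactor-core B cross → the east ledge.
2. engineer B crosses ← the west ledge.
3. reactor-core A, reactor-core C, and reactor-core E cross → the east ledge.
4. reactor-core B crosses ← the west ledge.
5. engineer A, engineer C, and engineer E cross → the east ledge.
6. engineer E and reactor-core E cross ← the west ledge.
7. engineer B, engineer D, and engineer E cross → the east ledge.
8. reactor-core C crosses ← the west ledge.
9. reactor-core B and reactor-core E cross → the east ledge.
10. reactor-core B crosses ← the west ledge.
11. reactor-core B, reactor-core C, and reactor-core D cross → the east ledge.

11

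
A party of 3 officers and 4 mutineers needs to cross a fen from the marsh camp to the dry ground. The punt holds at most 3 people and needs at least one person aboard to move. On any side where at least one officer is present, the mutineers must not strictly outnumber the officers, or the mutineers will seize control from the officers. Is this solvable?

No

The mutineers already outnumber the officers at the marsh camp before anyone moves, so the starting position itself is disallowed.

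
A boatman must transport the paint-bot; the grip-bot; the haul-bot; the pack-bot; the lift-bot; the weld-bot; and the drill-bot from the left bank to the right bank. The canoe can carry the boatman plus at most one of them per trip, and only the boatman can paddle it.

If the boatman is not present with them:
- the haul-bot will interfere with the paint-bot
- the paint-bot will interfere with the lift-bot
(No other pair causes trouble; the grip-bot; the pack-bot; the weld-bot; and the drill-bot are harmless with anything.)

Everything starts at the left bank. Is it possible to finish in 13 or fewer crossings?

Counting alone: the boatman can take at most 1 across per trip to the right bank, so moving all 7 needs at least 7 loaded trips out, with a return between consecutive ones — at least 13 crossings.
The safety rule pushes this higher. Following every safe sequence of crossings, the most of the 7 that can be at the right bank as the canoe arrives there on crossing 13 is 6 — never all 7.
So the move cannot be finished within 13 crossings. (The shortest complete plan takes 15:)
1. Boatman goes to the right bank with the paint-bot.
2. Boatman goes back to the left bank alone.
3. Boatman goes to the right bank with the grip-bot.
4. Boatman goes back to the left bank alone.
5. Boatman goes to the right bank with the haul-bot.
6. Boatman goes back to the left bank with the paint-bot.
7. Boatman goes to the right bank with the lift-bot.
8. Boatman goes back to the left bank alone.
9. Boatman goes to the right bank with the pack-bot.
10. Boatman goes back to the left bank alone.
11. Boatman goes to the right bank with the weld-bot.
12. Boatman goes back to the left bank alone.
13. Boatman goes to the right bank with the drill-bot.
14. Boatman goes back to the left bank alone.
15. Boatman goes to the right bank with the paint-bot.

No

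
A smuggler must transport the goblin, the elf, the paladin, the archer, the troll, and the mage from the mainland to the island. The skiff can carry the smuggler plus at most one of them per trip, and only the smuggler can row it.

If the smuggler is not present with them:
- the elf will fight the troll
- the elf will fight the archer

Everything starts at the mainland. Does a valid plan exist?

Yes

1. Smuggler goes to the island with the elf.
2. Smuggler goes back to the mainland alone.
3. Smuggler goes to the island with the goblin.
4. Smuggler goes back to the mainland alone.
5. Smuggler goes to the island with the paladin.
6. Smuggler goes back to the mainland alone.
7. Smuggler goes to the island with the archer.
8. Smuggler goes back to the mainland with the elf.
9. Smuggler goes to the island with the troll.
10. Smuggler goes back to the mainland alone.
11. Smuggler goes to the island with the mage.
12. Smuggler goes back to the mainland alone.
13. Smuggler goes to the island with the elf.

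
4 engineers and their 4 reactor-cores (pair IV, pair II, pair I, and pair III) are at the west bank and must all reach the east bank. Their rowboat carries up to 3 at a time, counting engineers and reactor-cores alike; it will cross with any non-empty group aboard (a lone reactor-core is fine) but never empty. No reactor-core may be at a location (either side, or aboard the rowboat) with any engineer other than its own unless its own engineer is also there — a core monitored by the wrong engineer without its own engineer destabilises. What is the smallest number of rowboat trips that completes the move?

9

Counting alone: each trip to the east bank takes at most 3 across and each return brings at least 1 back, so after t trips out (and t−1 returns) at most 3t − (t−1) of the 8 are across; that first reaches 8 at t = 4, so at least 7 crossings are needed.
The safety rule pushes this higher. Following every safe sequence of crossings, the most of the 8 that can be at the east bank as the rowboat arrives there on crossing 7 is 7 — never all 8.
So no plan with fewer than 9 crossings exists, and this one achieves 9:
1. engineer IV and reactor-core IV cross → the east bank.
2. engineer IV crosses ← the west bank.
3. engineer II, engineer IV, and reactor-core II cross → the east bank.
4. engineer IV and reactor-core IV cross ← the west bank.
5. engineer I, engineer III, and engineer IV cross → the east bank.
6. reactor-core II crosses ← the west bank.
7. reactor-core II and reactor-core IV cross → the east bank.
8. reactor-core IV crosses ← the west bank.
9. reactor-core I, reactor-core III, and reactor-core IV cross → the east bank.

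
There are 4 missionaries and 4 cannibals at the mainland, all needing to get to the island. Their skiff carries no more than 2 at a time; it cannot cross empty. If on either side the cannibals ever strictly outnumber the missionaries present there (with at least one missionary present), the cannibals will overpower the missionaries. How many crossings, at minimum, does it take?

Following every safe sequence of crossings from the start, the most of the 8 that can be at the island as the skiff arrives there on crossings 1, 3, 5 is 2, 3, 4 respectively; the best ever achieved is 4 of 8.
From crossing 7 on, no configuration arises that was not already reachable earlier: only 11 distinct safe configurations (who is on which side, and where the skiff is) can ever be reached, none of them has everyone across, and every continuation just revisits them. They are: 0 missionaries + 0 cannibals across (skiff back at the start); 0 missionaries + 1 cannibal across (skiff there); 0 missionaries + 1 cannibal across (skiff back at the start); 0 missionaries + 2 cannibals across (skiff there); 0 missionaries + 2 cannibals across (skiff back at the start); 0 missionaries + 3 cannibals across (skiff there); 0 missionaries + 3 cannibals across (skiff back at the start); 0 missionaries + 4 cannibals across (skiff there); 1 missionary + 1 cannibal across (skiff there); 1 missionary + 1 cannibal across (skiff back at the start); 2 missionaries + 2 cannibals across (skiff there). So no valid plan exists.

impossible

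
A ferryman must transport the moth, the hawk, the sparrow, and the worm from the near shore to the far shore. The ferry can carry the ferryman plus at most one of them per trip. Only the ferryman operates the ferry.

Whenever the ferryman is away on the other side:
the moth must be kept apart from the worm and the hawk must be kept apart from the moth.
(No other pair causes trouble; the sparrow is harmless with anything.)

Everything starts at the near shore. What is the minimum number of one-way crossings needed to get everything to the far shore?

Counting alone: the ferryman can take at most 1 across per trip to the far shore, so moving all 4 needs at least 4 loaded trips out, with a return between consecutive ones — at least 7 crossings.
The safety rule pushes this higher. Following every safe sequence of crossings, the most of the 4 that can be at the far shore as the ferry arrives there on crossing 7 is 3 — never all 4.
So no plan with fewer than 9 crossings exists, and this one achieves 9:
1. Ferryman goes to the far shore with the moth.  [the near shore: the hawk, the sparrow, the worm | the far shore: the moth]
2. Ferryman goes back to the near shore alone.  [the near shore: the hawk, the sparrow, the worm | the far shore: the moth]
3. Ferryman goes to the far shore with the hawk.  [the near shore: the sparrow, the worm | the far shore: the hawk, the moth]
4. Ferryman goes back to the near shore with the moth.  [the near shore: the moth, the sparrow, the worm | the far shore: the hawk]
5. Ferryman goes to the far shore with the worm.  [the near shore: the moth, the sparrow | the far shore: the hawk, the worm]
6. Ferryman goes back to the near shore alone.  [the near shore: the moth, the sparrow | the far shore: the hawk, the worm]
7. Ferryman goes to the far shore with the sparrow.  [the near shore: the moth | the far shore: the hawk, the sparrow, the worm]
8. Ferryman goes back to the near shore alone.  [the near shore: the moth | the far shore: the hawk, the sparrow, the worm]
9. Ferryman goes to the far shore with the moth.  [the near shore: — | the far shore: the hawk, the moth, the sparrow, the worm]

9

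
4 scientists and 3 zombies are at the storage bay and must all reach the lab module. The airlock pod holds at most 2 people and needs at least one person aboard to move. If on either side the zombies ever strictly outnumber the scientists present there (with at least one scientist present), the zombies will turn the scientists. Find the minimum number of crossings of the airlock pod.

Counting alone: each trip to the lab module takes at most 2 across and each return brings at least 1 back, so after t trips out (and t−1 returns) at most 2t − (t−1) of the 7 are across; that first reaches 7 at t = 6, so at least 11 crossings are needed.
The plan below uses exactly 11 crossings, so it is optimal:
1. 2 zombies → the lab module.  (the storage bay: 4S 1Z; the lab module: 0S 2Z)
2. 1 zombie ← the storage bay.  (the storage bay: 4S 2Z; the lab module: 0S 1Z)
3. 2 zombies → the lab module.  (the storage bay: 4S 0Z; the lab module: 0S 3Z)
4. 1 zombie ← the storage bay.  (the storage bay: 4S 1Z; the lab module: 0S 2Z)
5. 2 scientists → the lab module.  (the storage bay: 2S 1Z; the lab module: 2S 2Z)
6. 1 zombie ← the storage bay.  (the storage bay: 2S 2Z; the lab module: 2S 1Z)
7. 1 scientist and 1 zombie → the lab module.  (the storage bay: 1S 1Z; the lab module: 3S 2Z)
8. 1 scientist ← the storage bay.  (the storage bay: 2S 1Z; the lab module: 2S 2Z)
9. 1 scientist and 1 zombie → the lab module.  (the storage bay: 1S 0Z; the lab module: 3S 3Z)
10. 1 zombie ← the storage bay.  (the storage bay: 1S 1Z; the lab module: 3S 2Z)
11. 1 scientist and 1 zombie → the lab module.  (the storage bay: 0S 0Z; the lab module: 4S 3Z)

11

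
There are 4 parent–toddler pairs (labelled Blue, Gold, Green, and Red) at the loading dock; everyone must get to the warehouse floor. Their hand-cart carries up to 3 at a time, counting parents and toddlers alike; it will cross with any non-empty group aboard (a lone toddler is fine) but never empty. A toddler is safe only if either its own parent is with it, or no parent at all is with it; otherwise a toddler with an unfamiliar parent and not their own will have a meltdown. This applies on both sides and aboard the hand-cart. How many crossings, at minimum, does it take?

Counting alone: each trip to the warehouse floor takes at most 3 across and each return brings at least 1 back, so after t trips out (and t−1 returns) at most 3t − (t−1) of the 8 are across; that first reaches 8 at t = 4, so at least 7 crossings are needed.
The safety rule pushes this higher. Following every safe sequence of crossings, the most of the 8 that can be at the warehouse floor as the hand-cart arrives there on crossing 7 is 7 — never all 8.
So no plan with fewer than 9 crossings exists, and this one achieves 9:
1. parent Blue and toddler Blue cross → the warehouse floor.
2. parent Blue crosses ← the loading dock.
3. parent Blue, parent Gold, and toddler Gold cross → the warehouse floor.
4. parent Blue and toddler Blue cross ← the loading dock.
5. parent Blue, parent Green, and parent Red cross → the warehouse floor.
6. toddler Gold crosses ← the loading dock.
7. toddler Blue and toddler Gold cross → the warehouse floor.
8. toddler Blue crosses ← the loading dock.
9. toddler Blue, toddler Green, and toddler Red cross → the warehouse floor.

9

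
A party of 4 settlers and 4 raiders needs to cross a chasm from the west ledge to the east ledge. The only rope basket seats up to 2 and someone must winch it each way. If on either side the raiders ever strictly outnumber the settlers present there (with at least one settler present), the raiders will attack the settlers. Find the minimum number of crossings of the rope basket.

Following every safe sequence of crossings from the start, the most of the 8 that can be at the east ledge as the rope basket arrives there on crossings 1, 3, 5 is 2, 3, 4 respectively; the best ever achieved is 4 of 8.
From crossing 7 on, no configuration arises that was not already reachable earlier: only 11 distinct safe configurations (who is on which side, and where the rope basket is) can ever be reached, none of them has everyone across, and every continuation just revisits them. They are: 0 settlers + 0 raiders across (rope basket back at the start); 0 settlers + 1 raider across (rope basket there); 0 settlers + 1 raider across (rope basket back at the start); 0 settlers + 2 raiders across (rope basket there); 0 settlers + 2 raiders across (rope basket back at the start); 0 settlers + 3 raiders across (rope basket there); 0 settlers + 3 raiders across (rope basket back at the start); 0 settlers + 4 raiders across (rope basket there); 1 settler + 1 raider across (rope basket there); 1 settler + 1 raider across (rope basket back at the start); 2 settlers + 2 raiders across (rope basket there). So no valid plan exists.

impossible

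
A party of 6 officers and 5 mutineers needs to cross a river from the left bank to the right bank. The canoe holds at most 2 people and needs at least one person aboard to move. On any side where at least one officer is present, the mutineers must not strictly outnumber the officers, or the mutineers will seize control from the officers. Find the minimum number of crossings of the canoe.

19

Counting alone: each trip to the right bank takes at most 2 across and each return brings at least 1 back, so after t trips out (and t−1 returns) at most 2t − (t−1) of the 11 are across; that first reaches 11 at t = 10, so at least 19 crossings are needed.
The plan below uses exactly 19 crossings, so it is optimal:
1. 2 mutineers → the right bank.  (the left bank: 6O 3M; the right bank: 0O 2M)
2. 1 mutineer ← the left bank.  (the left bank: 6O 4M; the right bank: 0O 1M)
3. 2 mutineers → the right bank.  (the left bank: 6O 2M; the right bank: 0O 3M)
4. 1 mutineer ← the left bank.  (the left bank: 6O 3M; the right bank: 0O 2M)
5. 2 officers → the right bank.  (the left bank: 4O 3M; the right bank: 2O 2M)
6. 1 mutineer ← the left bank.  (the left bank: 4O 4M; the right bank: 2O 1M)
7. 1 officer and 1 mutineer → the right bank.  (the left bank: 3O 3M; the right bank: 3O 2M)
8. 1 officer ← the left bank.  (the left bank: 4O 3M; the right bank: 2O 2M)
9. 1 officer and 1 mutineer → the right bank.  (the left bank: 3O 2M; the right bank: 3O 3M)
10. 1 mutineer ← the left bank.  (the left bank: 3O 3M; the right bank: 3O 2M)
11. 1 officer and 1 mutineer → the right bank.  (the left bank: 2O 2M; the right bank: 4O 3M)
12. 1 officer ← the left bank.  (the left bank: 3O 2M; the right bank: 3O 3M)
13. 1 officer and 1 mutineer → the right bank.  (the left bank: 2O 1M; the right bank: 4O 4M)
14. 1 mutineer ← the left bank.  (the left bank: 2O 2M; the right bank: 4O 3M)
15. 1 officer and 1 mutineer → the right bank.  (the left bank: 1O 1M; the right bank: 5O 4M)
16. 1 officer ← the left bank.  (the left bank: 2O 1M; the right bank: 4O 4M)
17. 1 officer and 1 mutineer → the right bank.  (the left bank: 1O 0M; the right bank: 5O 5M)
18. 1 mutineer ← the left bank.  (the left bank: 1O 1M; the right bank: 5O 4M)
19. 1 officer and 1 mutineer → the right bank.  (the left bank: 0O 0M; the right bank: 6O 5M)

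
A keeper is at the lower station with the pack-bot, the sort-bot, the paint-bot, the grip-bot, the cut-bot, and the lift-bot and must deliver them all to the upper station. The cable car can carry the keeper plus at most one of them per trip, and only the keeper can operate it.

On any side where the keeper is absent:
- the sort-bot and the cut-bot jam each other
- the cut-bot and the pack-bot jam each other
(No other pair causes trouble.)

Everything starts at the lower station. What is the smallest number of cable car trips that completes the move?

Counting alone: the keeper can take at most 1 across per trip to the upper station, so moving all 6 needs at least 6 loaded trips out, with a return between consecutive ones — at least 11 crossings.
The safety rule pushes this higher. Following every safe sequence of crossings, the most of the 6 that can be at the upper station as the cable car arrives there on crossing 11 is 5 — never all 6.
So no plan with fewer than 13 crossings exists, and this one achieves 13:
1. Keeper goes to the upper station with the cut-bot.  [the lower station: the grip-bot, the lift-bot, the pack-bot, the paint-bot, the sort-bot | the upper station: the cut-bot]
2. Keeper goes back to the lower station alone.  [the lower station: the grip-bot, the lift-bot, the pack-bot, the paint-bot, the sort-bot | the upper station: the cut-bot]
3. Keeper goes to the upper station with the pack-bot.  [the lower station: the grip-bot, the lift-bot, the paint-bot, the sort-bot | the upper station: the cut-bot, the pack-bot]
4. Keeper goes back to the lower station with the cut-bot.  [the lower station: the cut-bot, the grip-bot, the lift-bot, the paint-bot, the sort-bot | the upper station: the pack-bot]
5. Keeper goes to the upper station with the sort-bot.  [the lower station: the cut-bot, the grip-bot, the lift-bot, the paint-bot | the upper station: the pack-bot, the sort-bot]
6. Keeper goes back to the lower station alone.  [the lower station: the cut-bot, the grip-bot, the lift-bot, the paint-bot | the upper station: the pack-bot, the sort-bot]
7. Keeper goes to the upper station with the paint-bot.  [the lower station: the cut-bot, the grip-bot, the lift-bot | the upper station: the pack-bot, the paint-bot, the sort-bot]
8. Keeper goes back to the lower station alone.  [the lower station: the cut-bot, the grip-bot, the lift-bot | the upper station: the pack-bot, the paint-bot, the sort-bot]
9. Keeper goes to the upper station with the grip-bot.  [the lower station: the cut-bot, the lift-bot | the upper station: the grip-bot, the pack-bot, the paint-bot, the sort-bot]
10. Keeper goes back to the lower station alone.  [the lower station: the cut-bot, the lift-bot | the upper station: the grip-bot, the pack-bot, the paint-bot, the sort-bot]
11. Keeper goes to the upper station with the lift-bot.  [the lower station: the cut-bot | the upper station: the grip-bot, the lift-bot, the pack-bot, the paint-bot, the sort-bot]
12. Keeper goes back to the lower station alone.  [the lower station: the cut-bot | the upper station: the grip-bot, the lift-bot, the pack-bot, the paint-bot, the sort-bot]
13. Keeper goes to the upper station with the cut-bot.  [the lower station: — | the upper station: the cut-bot, the grip-bot, the lift-bot, the pack-bot, the paint-bot, the sort-bot]

13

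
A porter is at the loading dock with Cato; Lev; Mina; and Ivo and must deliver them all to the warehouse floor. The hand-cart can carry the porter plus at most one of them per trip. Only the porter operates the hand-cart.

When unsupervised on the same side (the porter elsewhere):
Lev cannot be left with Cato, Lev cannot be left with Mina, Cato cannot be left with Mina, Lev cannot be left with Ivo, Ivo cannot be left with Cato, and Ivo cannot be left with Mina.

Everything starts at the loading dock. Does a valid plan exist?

Whatever the first load, the items left behind include a forbidden pair without the porter. No opening move is safe, so no plan exists.

No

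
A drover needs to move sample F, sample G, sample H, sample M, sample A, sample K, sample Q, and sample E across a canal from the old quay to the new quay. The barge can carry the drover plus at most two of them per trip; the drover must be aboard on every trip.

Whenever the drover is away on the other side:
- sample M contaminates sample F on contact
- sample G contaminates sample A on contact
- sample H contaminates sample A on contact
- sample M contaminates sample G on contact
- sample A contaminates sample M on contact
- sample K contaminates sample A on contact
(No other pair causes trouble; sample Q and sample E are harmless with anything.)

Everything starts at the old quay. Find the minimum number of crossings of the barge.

13

Counting alone: the drover can take at most 2 across per trip to the new quay, so moving all 8 needs at least 4 loaded trips out, with a return between consecutive ones — at least 7 crossings.
The safety rule pushes this higher. Following every safe sequence of crossings, the most of the 8 that can be at the new quay as the barge arrives there on crossings 7, 9, 11 is 5, 6, 7 respectively — never all 8.
So no plan with fewer than 13 crossings exists, and this one achieves 13:
1. Drover goes to the new quay with sample A and sample M.
2. Drover goes back to the old quay with sample M.
3. Drover goes to the new quay with sample F and sample G.
4. Drover goes back to the old quay with sample G.
5. Drover goes to the new quay with sample G and sample H.
6. Drover goes back to the old quay with sample A.
7. Drover goes to the new quay with sample K and sample M.
8. Drover goes back to the old quay with sample M.
9. Drover goes to the new quay with sample M and sample Q.
10. Drover goes back to the old quay with sample M.
11. Drover goes to the new quay with sample E and sample M.
12. Drover goes back to the old quay with sample M.
13. Drover goes to the new quay with sample A and sample M.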